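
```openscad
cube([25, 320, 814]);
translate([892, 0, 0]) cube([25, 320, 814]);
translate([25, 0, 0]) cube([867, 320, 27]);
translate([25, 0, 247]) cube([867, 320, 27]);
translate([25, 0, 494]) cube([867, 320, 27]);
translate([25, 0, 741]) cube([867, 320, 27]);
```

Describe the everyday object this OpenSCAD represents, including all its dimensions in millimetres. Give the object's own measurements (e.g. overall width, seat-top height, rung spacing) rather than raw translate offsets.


An open bookshelf. Two side panels, each 25 mm thick, 320 mm deep and 814 mm tall, stand 917 mm apart (outside-to-outside). Between them sit 4 shelves, each 27 mm thick and 320 mm deep, spanning the full gap between the sides. The bottom shelf rests on the floor (its underside at z = 0) and the clear gap between one shelf's top and the next shelf's underside is 220 mm.


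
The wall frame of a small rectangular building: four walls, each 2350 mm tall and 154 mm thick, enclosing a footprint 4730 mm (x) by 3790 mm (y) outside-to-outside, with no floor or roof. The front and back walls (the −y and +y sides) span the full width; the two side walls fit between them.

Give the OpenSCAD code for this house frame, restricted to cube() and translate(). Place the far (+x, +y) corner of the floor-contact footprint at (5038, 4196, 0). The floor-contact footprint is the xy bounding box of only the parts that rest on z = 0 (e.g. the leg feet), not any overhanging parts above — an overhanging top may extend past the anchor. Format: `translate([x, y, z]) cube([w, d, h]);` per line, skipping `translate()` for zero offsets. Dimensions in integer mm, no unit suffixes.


translate([308, 406, 0]) cube([4730, 154, 2350]);
translate([308, 4042, 0]) cube([4730, 154, 2350]);
translate([308, 560, 0]) cube([154, 3482, 2350]);
translate([4884, 560, 0]) cube([154, 3482, 2350]);


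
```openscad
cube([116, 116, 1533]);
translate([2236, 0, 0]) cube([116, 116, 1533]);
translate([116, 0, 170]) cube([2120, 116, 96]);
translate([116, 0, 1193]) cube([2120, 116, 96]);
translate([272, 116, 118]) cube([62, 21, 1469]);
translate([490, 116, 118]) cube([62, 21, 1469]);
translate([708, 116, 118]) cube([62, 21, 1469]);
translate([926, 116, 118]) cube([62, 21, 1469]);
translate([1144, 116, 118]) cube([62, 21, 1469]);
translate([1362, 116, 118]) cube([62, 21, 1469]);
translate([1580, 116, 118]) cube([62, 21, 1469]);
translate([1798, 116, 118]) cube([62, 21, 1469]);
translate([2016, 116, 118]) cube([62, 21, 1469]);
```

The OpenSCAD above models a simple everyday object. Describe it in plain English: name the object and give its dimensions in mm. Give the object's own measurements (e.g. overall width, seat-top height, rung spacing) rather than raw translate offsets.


A fence section. Two 116×116 mm posts, 1533 mm tall, stand on the floor with a clear span of 2120 mm between their inner faces. Two horizontal rails of 116×96 mm section span the gap between the posts with their undersides at z = 170 mm and z = 1193 mm, flush with the posts' −y face. 9 pickets, each 62 mm wide, 21 mm thick and 1469 mm tall, are fixed to the +y face of the rails with their bottoms at z = 118 mm, spaced across the span with a 156 mm gap after the −x post and between neighbouring pickets, with 158 mm left before the +x post.


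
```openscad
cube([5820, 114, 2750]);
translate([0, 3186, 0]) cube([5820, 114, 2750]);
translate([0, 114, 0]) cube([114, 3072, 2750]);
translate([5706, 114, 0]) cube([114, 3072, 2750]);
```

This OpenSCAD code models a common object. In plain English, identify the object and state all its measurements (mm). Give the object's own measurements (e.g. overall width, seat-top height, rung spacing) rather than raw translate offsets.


The wall frame of a small rectangular building: four walls, each 2750 mm tall and 114 mm thick, enclosing a footprint 5820 mm (x) by 3300 mm (y) outside-to-outside, with no floor or roof. The front and back walls (the −y and +y sides) span the full width; the two side walls fit between them.


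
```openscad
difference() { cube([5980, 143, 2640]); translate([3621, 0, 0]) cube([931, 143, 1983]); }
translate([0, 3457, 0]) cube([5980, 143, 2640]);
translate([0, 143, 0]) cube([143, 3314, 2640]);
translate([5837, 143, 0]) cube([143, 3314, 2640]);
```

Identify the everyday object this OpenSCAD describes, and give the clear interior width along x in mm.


A single room. The interior width is 5694 mm.

Four walls enclosing a rectangle with a door in the front wall — a room. Outside width 5980 minus two 143 mm walls gives 5694 mm.


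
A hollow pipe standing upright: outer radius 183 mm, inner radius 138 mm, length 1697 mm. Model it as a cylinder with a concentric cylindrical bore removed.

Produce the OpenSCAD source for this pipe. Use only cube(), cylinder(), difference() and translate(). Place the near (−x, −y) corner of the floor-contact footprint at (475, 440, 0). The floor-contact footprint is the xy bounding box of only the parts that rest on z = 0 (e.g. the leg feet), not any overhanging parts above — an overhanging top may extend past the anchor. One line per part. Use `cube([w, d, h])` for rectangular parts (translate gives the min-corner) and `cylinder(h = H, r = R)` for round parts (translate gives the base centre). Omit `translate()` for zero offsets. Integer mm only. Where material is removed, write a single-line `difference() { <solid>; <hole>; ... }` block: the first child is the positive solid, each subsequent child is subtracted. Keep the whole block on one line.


difference() { translate([658, 623, 0]) cylinder(h = 1697, r = 183); translate([658, 623, 0]) cylinder(h = 1697, r = 138); }


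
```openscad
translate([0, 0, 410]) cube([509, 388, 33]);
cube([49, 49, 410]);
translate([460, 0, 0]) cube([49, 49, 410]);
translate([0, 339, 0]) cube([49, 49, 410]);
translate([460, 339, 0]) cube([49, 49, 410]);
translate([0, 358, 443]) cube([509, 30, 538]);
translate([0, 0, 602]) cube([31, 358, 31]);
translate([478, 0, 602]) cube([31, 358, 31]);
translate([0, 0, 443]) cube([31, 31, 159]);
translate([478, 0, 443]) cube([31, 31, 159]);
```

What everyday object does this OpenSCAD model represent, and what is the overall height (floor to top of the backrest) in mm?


A chair. The overall height is 981 mm.

A slab on four corner posts with a tall panel at the back — a chair. The seat slab sits at z = 410 with thickness 33, and the 538 mm backrest starts at the seat top, so the overall height is 410 + 33 + 538 = 981 mm.


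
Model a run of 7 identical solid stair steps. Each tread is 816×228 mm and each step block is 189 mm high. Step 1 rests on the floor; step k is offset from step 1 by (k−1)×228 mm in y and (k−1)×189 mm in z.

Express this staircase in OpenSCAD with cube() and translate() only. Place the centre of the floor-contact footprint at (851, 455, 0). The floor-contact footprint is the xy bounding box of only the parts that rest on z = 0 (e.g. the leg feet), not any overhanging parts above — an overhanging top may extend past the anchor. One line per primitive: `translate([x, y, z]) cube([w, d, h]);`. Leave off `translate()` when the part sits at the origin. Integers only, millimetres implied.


translate([443, 341, 0]) cube([816, 228, 189]);
translate([443, 569, 189]) cube([816, 228, 189]);
translate([443, 797, 378]) cube([816, 228, 189]);
translate([443, 1025, 567]) cube([816, 228, 189]);
translate([443, 1253, 756]) cube([816, 228, 189]);
translate([443, 1481, 945]) cube([816, 228, 189]);
translate([443, 1709, 1134]) cube([816, 228, 189]);


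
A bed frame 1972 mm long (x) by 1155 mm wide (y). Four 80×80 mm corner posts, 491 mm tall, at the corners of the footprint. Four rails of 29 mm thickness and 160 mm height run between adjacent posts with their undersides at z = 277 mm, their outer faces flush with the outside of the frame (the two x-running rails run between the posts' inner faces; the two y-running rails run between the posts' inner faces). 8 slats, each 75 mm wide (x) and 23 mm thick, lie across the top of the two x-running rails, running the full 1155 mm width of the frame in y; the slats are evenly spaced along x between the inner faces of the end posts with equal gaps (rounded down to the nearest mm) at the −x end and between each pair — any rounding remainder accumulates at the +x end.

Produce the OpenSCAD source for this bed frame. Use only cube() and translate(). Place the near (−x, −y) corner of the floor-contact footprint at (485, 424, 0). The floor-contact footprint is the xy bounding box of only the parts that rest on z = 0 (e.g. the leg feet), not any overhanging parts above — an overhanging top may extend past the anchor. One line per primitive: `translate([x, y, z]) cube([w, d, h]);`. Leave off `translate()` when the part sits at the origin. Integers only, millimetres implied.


translate([485, 424, 0]) cube([80, 80, 491]);
translate([485, 1499, 0]) cube([80, 80, 491]);
translate([2377, 424, 0]) cube([80, 80, 491]);
translate([2377, 1499, 0]) cube([80, 80, 491]);
translate([565, 424, 277]) cube([1812, 29, 160]);
translate([565, 1550, 277]) cube([1812, 29, 160]);
translate([485, 504, 277]) cube([29, 995, 160]);
translate([2428, 504, 277]) cube([29, 995, 160]);
translate([699, 424, 437]) cube([75, 1155, 23]);
translate([908, 424, 437]) cube([75, 1155, 23]);
translate([1117, 424, 437]) cube([75, 1155, 23]);
translate([1326, 424, 437]) cube([75, 1155, 23]);
translate([1535, 424, 437]) cube([75, 1155, 23]);
translate([1744, 424, 437]) cube([75, 1155, 23]);
translate([1953, 424, 437]) cube([75, 1155, 23]);
translate([2162, 424, 437]) cube([75, 1155, 23]);


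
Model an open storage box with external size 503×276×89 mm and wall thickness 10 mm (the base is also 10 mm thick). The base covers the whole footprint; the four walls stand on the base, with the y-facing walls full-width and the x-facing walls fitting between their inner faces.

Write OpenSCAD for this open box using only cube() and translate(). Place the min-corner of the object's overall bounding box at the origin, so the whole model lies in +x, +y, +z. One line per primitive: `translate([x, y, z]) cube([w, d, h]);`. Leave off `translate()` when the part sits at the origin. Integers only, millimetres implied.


cube([503, 276, 10]);
translate([0, 0, 10]) cube([503, 10, 79]);
translate([0, 266, 10]) cube([503, 10, 79]);
translate([0, 10, 10]) cube([10, 256, 79]);
translate([493, 10, 10]) cube([10, 256, 79]);


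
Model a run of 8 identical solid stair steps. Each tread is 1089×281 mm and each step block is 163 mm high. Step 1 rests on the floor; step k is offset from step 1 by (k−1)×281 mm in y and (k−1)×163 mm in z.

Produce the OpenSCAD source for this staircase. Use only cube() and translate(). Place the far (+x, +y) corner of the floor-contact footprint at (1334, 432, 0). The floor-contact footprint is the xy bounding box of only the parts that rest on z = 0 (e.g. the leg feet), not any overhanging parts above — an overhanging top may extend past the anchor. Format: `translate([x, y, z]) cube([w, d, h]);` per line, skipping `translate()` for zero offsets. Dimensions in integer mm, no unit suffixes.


translate([245, 151, 0]) cube([1089, 281, 163]);
translate([245, 432, 163]) cube([1089, 281, 163]);
translate([245, 713, 326]) cube([1089, 281, 163]);
translate([245, 994, 489]) cube([1089, 281, 163]);
translate([245, 1275, 652]) cube([1089, 281, 163]);
translate([245, 1556, 815]) cube([1089, 281, 163]);
translate([245, 1837, 978]) cube([1089, 281, 163]);
translate([245, 2118, 1141]) cube([1089, 281, 163]);


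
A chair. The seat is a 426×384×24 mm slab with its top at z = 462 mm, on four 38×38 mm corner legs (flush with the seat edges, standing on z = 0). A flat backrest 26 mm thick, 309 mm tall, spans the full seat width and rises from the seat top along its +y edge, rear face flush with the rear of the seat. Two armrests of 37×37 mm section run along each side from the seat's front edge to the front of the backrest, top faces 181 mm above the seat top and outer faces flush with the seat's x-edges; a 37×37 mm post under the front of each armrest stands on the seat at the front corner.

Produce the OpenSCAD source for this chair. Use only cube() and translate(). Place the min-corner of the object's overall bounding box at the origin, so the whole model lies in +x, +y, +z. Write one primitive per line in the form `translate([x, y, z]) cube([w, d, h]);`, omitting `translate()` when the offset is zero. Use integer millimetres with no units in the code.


translate([0, 0, 438]) cube([426, 384, 24]);
cube([38, 38, 438]);
translate([388, 0, 0]) cube([38, 38, 438]);
translate([0, 346, 0]) cube([38, 38, 438]);
translate([388, 346, 0]) cube([38, 38, 438]);
translate([0, 358, 462]) cube([426, 26, 309]);
translate([0, 0, 606]) cube([37, 358, 37]);
translate([389, 0, 606]) cube([37, 358, 37]);
translate([0, 0, 462]) cube([37, 37, 144]);
translate([389, 0, 462]) cube([37, 37, 144]);


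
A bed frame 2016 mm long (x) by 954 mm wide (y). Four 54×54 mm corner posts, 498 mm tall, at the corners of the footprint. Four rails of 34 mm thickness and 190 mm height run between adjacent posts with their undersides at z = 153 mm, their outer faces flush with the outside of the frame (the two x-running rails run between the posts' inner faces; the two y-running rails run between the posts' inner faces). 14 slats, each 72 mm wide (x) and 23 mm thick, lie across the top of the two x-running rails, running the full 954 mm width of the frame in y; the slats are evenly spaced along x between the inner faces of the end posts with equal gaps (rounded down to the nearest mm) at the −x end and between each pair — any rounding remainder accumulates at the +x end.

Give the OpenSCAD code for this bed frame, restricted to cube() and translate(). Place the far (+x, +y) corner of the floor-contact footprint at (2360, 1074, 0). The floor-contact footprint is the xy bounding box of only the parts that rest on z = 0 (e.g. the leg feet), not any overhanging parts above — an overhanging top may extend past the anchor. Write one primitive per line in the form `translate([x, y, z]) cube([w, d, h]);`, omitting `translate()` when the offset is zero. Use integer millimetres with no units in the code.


translate([344, 120, 0]) cube([54, 54, 498]);
translate([344, 1020, 0]) cube([54, 54, 498]);
translate([2306, 120, 0]) cube([54, 54, 498]);
translate([2306, 1020, 0]) cube([54, 54, 498]);
translate([398, 120, 153]) cube([1908, 34, 190]);
translate([398, 1040, 153]) cube([1908, 34, 190]);
translate([344, 174, 153]) cube([34, 846, 190]);
translate([2326, 174, 153]) cube([34, 846, 190]);
translate([458, 120, 343]) cube([72, 954, 23]);
translate([590, 120, 343]) cube([72, 954, 23]);
translate([722, 120, 343]) cube([72, 954, 23]);
translate([854, 120, 343]) cube([72, 954, 23]);
translate([986, 120, 343]) cube([72, 954, 23]);
translate([1118, 120, 343]) cube([72, 954, 23]);
translate([1250, 120, 343]) cube([72, 954, 23]);
translate([1382, 120, 343]) cube([72, 954, 23]);
translate([1514, 120, 343]) cube([72, 954, 23]);
translate([1646, 120, 343]) cube([72, 954, 23]);
translate([1778, 120, 343]) cube([72, 954, 23]);
translate([1910, 120, 343]) cube([72, 954, 23]);
translate([2042, 120, 343]) cube([72, 954, 23]);
translate([2174, 120, 343]) cube([72, 954, 23]);


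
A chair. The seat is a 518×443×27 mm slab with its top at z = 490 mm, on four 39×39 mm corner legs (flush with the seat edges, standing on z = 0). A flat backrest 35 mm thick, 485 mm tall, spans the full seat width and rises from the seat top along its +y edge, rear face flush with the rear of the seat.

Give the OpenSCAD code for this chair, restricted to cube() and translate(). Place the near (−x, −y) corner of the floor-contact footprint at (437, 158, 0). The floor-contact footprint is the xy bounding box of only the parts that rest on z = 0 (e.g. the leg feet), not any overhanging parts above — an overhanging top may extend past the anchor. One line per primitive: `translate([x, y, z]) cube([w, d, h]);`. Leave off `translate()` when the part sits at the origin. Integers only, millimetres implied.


translate([437, 158, 463]) cube([518, 443, 27]);
translate([437, 158, 0]) cube([39, 39, 463]);
translate([916, 158, 0]) cube([39, 39, 463]);
translate([437, 562, 0]) cube([39, 39, 463]);
translate([916, 562, 0]) cube([39, 39, 463]);
translate([437, 566, 490]) cube([518, 35, 485]);


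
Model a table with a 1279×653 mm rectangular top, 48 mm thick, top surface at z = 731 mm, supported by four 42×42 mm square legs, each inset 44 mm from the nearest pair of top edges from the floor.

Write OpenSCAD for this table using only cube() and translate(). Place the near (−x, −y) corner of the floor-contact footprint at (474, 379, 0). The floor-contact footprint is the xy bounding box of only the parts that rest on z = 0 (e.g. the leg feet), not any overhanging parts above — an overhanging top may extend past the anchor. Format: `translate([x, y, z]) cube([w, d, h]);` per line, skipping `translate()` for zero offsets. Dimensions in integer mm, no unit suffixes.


// leg_h = 731 - 48 = 683
translate([430, 335, 683]) cube([1279, 653, 48]);
translate([474, 379, 0]) cube([42, 42, 683]);
translate([1623, 379, 0]) cube([42, 42, 683]);
translate([474, 902, 0]) cube([42, 42, 683]);
translate([1623, 902, 0]) cube([42, 42, 683]);


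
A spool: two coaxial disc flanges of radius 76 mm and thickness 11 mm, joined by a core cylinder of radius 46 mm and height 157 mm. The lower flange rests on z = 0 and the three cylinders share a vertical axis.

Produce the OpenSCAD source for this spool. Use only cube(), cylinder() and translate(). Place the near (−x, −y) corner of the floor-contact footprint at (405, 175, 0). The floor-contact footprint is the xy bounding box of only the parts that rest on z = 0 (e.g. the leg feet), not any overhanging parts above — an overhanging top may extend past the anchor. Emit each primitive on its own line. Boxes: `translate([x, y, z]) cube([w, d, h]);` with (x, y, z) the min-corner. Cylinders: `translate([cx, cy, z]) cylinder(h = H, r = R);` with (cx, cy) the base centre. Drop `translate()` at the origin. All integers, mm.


translate([481, 251, 0]) cylinder(h = 11, r = 76);
translate([481, 251, 11]) cylinder(h = 157, r = 46);
translate([481, 251, 168]) cylinder(h = 11, r = 76);


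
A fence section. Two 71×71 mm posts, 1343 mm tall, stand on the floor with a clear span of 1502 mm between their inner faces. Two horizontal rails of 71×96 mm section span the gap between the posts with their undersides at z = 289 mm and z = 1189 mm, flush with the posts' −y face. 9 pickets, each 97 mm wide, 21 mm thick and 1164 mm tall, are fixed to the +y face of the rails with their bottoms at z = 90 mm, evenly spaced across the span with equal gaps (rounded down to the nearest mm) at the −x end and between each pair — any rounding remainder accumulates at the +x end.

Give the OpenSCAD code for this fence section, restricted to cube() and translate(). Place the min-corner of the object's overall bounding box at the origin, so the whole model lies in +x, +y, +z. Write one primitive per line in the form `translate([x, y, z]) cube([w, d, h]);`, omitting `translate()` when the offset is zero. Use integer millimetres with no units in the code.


cube([71, 71, 1343]);
translate([1573, 0, 0]) cube([71, 71, 1343]);
translate([71, 0, 289]) cube([1502, 71, 96]);
translate([71, 0, 1189]) cube([1502, 71, 96]);
translate([133, 71, 90]) cube([97, 21, 1164]);
translate([292, 71, 90]) cube([97, 21, 1164]);
translate([451, 71, 90]) cube([97, 21, 1164]);
translate([610, 71, 90]) cube([97, 21, 1164]);
translate([769, 71, 90]) cube([97, 21, 1164]);
translate([928, 71, 90]) cube([97, 21, 1164]);
translate([1087, 71, 90]) cube([97, 21, 1164]);
translate([1246, 71, 90]) cube([97, 21, 1164]);
translate([1405, 71, 90]) cube([97, 21, 1164]);


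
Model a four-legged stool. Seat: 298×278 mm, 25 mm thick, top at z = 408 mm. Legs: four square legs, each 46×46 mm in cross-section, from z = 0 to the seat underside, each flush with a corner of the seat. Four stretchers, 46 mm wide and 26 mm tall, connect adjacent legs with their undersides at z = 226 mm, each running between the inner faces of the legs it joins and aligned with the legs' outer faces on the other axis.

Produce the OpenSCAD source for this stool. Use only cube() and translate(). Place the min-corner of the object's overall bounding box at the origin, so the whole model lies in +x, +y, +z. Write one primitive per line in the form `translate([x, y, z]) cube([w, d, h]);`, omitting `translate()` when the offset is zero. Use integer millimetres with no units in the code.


// leg_h = 408 - 25 = 383
// stretcher span = 298 - 2*46 = 206
translate([0, 0, 383]) cube([298, 278, 25]);
cube([46, 46, 383]);
translate([252, 0, 0]) cube([46, 46, 383]);
translate([0, 232, 0]) cube([46, 46, 383]);
translate([252, 232, 0]) cube([46, 46, 383]);
translate([46, 0, 226]) cube([206, 46, 26]);
translate([46, 232, 226]) cube([206, 46, 26]);
translate([0, 46, 226]) cube([46, 186, 26]);
translate([252, 46, 226]) cube([46, 186, 26]);


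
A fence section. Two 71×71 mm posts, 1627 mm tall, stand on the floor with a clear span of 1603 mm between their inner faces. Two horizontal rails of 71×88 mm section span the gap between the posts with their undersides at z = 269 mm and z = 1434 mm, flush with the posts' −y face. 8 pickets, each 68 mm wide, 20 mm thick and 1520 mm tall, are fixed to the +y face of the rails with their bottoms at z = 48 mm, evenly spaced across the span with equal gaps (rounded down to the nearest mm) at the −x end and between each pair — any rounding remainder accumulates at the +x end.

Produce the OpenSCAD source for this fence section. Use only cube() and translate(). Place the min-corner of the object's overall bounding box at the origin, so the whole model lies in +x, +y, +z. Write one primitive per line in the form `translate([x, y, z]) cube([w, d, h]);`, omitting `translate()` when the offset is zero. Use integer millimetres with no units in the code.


cube([71, 71, 1627]);
translate([1674, 0, 0]) cube([71, 71, 1627]);
translate([71, 0, 269]) cube([1603, 71, 88]);
translate([71, 0, 1434]) cube([1603, 71, 88]);
translate([188, 71, 48]) cube([68, 20, 1520]);
translate([373, 71, 48]) cube([68, 20, 1520]);
translate([558, 71, 48]) cube([68, 20, 1520]);
translate([743, 71, 48]) cube([68, 20, 1520]);
translate([928, 71, 48]) cube([68, 20, 1520]);
translate([1113, 71, 48]) cube([68, 20, 1520]);
translate([1298, 71, 48]) cube([68, 20, 1520]);
translate([1483, 71, 48]) cube([68, 20, 1520]);


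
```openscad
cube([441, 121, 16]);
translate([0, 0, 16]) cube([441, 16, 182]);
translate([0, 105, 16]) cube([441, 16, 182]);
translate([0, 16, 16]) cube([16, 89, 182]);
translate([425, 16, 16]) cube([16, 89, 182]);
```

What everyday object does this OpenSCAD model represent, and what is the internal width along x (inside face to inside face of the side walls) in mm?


An open box. The internal width is 409 mm.

A 441×121 base slab with four walls standing on it — an open box. The base is 441 mm wide and the walls are 16 mm thick, so the internal width is 441 − 2 × 16 = 409 mm.


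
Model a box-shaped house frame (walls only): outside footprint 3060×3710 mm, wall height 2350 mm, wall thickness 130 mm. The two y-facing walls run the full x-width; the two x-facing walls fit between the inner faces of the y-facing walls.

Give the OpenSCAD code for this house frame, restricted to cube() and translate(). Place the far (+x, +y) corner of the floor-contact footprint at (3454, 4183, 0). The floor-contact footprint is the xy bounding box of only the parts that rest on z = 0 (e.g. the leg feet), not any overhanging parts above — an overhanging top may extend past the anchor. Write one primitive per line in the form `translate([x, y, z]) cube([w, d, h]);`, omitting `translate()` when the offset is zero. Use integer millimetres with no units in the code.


translate([394, 473, 0]) cube([3060, 130, 2350]);
translate([394, 4053, 0]) cube([3060, 130, 2350]);
translate([394, 603, 0]) cube([130, 3450, 2350]);
translate([3324, 603, 0]) cube([130, 3450, 2350]);


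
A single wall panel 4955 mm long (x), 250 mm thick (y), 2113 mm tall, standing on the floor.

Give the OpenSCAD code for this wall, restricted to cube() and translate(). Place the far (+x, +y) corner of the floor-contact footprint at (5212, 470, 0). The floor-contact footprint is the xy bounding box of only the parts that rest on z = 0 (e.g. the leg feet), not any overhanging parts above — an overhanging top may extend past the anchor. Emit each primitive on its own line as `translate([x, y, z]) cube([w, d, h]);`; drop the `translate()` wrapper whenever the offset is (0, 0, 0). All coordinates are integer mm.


translate([257, 220, 0]) cube([4955, 250, 2113]);


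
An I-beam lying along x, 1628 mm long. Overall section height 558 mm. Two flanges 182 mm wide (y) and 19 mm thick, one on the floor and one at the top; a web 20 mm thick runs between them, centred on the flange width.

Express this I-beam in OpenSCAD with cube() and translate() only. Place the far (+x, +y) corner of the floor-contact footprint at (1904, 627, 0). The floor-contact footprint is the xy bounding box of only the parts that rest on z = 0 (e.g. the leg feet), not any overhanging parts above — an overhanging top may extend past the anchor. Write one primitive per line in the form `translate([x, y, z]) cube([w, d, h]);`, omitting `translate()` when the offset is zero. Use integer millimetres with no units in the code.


translate([276, 445, 0]) cube([1628, 182, 19]);
translate([276, 526, 19]) cube([1628, 20, 520]);
translate([276, 445, 539]) cube([1628, 182, 19]);


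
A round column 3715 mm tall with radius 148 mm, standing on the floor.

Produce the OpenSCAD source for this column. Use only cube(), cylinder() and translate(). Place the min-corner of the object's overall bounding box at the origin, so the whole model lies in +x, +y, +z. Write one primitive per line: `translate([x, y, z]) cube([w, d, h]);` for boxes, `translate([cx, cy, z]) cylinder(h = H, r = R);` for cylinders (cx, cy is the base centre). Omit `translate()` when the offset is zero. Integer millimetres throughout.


translate([148, 148, 0]) cylinder(h = 3715, r = 148);


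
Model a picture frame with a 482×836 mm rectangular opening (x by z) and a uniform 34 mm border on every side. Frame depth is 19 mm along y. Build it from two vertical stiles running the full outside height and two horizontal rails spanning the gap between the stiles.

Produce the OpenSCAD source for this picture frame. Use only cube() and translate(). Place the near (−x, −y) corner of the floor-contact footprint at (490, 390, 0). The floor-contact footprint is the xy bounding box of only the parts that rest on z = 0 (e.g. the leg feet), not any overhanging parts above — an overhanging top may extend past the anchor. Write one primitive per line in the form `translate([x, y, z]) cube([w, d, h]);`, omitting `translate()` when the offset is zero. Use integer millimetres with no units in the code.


translate([490, 390, 0]) cube([34, 19, 904]);
translate([1006, 390, 0]) cube([34, 19, 904]);
translate([524, 390, 0]) cube([482, 19, 34]);
translate([524, 390, 870]) cube([482, 19, 34]);


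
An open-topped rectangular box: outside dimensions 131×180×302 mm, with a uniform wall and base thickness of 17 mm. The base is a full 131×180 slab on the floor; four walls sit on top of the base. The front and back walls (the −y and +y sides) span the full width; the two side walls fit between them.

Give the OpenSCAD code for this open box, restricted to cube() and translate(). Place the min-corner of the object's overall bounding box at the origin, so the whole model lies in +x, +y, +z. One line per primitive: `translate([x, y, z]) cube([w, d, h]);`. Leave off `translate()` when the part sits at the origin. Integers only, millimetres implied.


cube([131, 180, 17]);
translate([0, 0, 17]) cube([131, 17, 285]);
translate([0, 163, 17]) cube([131, 17, 285]);
translate([0, 17, 17]) cube([17, 146, 285]);
translate([114, 17, 17]) cube([17, 146, 285]);


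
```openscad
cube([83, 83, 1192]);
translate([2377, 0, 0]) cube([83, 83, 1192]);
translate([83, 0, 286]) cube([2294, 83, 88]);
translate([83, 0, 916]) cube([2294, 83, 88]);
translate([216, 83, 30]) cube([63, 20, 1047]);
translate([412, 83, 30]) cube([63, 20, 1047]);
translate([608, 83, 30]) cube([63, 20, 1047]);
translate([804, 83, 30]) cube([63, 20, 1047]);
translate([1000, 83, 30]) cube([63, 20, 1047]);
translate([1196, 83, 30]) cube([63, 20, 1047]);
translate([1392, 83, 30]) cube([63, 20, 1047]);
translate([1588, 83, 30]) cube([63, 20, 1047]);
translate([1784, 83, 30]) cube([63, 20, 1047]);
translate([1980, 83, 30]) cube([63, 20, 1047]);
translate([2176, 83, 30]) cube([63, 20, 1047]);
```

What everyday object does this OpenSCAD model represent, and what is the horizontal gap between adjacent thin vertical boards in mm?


A fence section. The picket gap is 133 mm.

Two posts, two rails, 11 pickets — a fence section. Span 2294 mm holds 11 pickets of 63 mm with 12 equal gaps: ⌊(2294 − 11·63) / 12⌋ = 133 mm.


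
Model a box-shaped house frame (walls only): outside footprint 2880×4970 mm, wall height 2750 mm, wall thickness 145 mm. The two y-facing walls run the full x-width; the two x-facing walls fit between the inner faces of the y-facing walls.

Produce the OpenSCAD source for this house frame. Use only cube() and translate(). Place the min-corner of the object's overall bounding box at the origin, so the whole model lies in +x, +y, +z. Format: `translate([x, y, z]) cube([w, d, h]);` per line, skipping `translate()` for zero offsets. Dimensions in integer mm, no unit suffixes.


cube([2880, 145, 2750]);
translate([0, 4825, 0]) cube([2880, 145, 2750]);
translate([0, 145, 0]) cube([145, 4680, 2750]);
translate([2735, 145, 0]) cube([145, 4680, 2750]);


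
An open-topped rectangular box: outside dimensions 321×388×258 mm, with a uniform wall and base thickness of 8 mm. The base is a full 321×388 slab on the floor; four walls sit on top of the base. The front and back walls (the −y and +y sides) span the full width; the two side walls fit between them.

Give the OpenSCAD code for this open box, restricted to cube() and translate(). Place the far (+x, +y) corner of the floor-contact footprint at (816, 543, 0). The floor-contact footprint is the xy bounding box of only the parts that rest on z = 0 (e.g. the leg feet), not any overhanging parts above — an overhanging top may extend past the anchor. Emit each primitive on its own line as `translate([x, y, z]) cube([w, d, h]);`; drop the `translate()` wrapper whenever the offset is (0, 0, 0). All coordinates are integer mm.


translate([495, 155, 0]) cube([321, 388, 8]);
translate([495, 155, 8]) cube([321, 8, 250]);
translate([495, 535, 8]) cube([321, 8, 250]);
translate([495, 163, 8]) cube([8, 372, 250]);
translate([808, 163, 8]) cube([8, 372, 250]);


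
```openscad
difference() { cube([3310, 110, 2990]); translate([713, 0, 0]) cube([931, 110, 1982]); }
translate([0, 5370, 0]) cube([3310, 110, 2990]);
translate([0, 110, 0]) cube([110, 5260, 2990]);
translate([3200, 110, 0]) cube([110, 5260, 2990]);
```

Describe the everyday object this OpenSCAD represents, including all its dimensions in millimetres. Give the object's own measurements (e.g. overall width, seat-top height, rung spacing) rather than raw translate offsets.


A single room: four walls, each 2990 mm tall and 110 mm thick, enclosing an outside footprint 3310×5480 mm (x × y), no floor or roof. The front and back walls (−y and +y sides) run the full x-width; the side walls fit between their inner faces. A door opening 931 mm wide and 1982 mm tall is cut through the front wall from the floor up, its −x edge 713 mm from the wall's −x end.


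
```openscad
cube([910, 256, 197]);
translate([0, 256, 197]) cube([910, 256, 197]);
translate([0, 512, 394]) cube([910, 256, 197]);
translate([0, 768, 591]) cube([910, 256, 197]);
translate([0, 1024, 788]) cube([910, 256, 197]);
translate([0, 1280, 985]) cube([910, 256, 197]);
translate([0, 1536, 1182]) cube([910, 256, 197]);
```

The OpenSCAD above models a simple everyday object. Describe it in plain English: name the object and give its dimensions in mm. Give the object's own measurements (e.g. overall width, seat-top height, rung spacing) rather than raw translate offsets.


A straight staircase of 7 solid steps. Each step is 910 mm wide (x), 256 mm deep (y, the going) and 197 mm tall (the rise). The first step rests on the floor; each subsequent step sits one going further in +y and one rise higher in +z, directly behind and above the previous step with no overlap.


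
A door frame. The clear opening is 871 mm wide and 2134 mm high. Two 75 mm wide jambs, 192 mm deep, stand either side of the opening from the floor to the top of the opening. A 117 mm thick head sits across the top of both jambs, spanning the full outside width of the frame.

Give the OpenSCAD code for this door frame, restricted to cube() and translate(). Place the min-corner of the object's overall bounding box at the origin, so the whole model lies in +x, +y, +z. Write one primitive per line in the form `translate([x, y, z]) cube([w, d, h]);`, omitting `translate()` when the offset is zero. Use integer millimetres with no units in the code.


cube([75, 192, 2134]);
translate([946, 0, 0]) cube([75, 192, 2134]);
translate([0, 0, 2134]) cube([1021, 192, 117]);


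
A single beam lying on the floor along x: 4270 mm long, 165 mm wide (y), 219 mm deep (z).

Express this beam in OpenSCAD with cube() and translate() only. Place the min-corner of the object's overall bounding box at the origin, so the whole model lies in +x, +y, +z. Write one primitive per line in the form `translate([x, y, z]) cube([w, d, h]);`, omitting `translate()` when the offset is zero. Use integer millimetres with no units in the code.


cube([4270, 165, 219]);


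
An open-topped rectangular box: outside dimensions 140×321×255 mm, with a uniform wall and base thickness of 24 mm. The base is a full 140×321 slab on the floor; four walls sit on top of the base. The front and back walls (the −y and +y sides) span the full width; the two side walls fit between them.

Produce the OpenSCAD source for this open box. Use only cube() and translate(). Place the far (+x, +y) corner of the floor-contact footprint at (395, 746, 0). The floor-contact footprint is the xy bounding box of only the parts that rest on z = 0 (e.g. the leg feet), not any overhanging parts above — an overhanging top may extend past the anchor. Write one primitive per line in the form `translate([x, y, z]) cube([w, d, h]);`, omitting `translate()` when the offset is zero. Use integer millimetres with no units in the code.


translate([255, 425, 0]) cube([140, 321, 24]);
translate([255, 425, 24]) cube([140, 24, 231]);
translate([255, 722, 24]) cube([140, 24, 231]);
translate([255, 449, 24]) cube([24, 273, 231]);
translate([371, 449, 24]) cube([24, 273, 231]);


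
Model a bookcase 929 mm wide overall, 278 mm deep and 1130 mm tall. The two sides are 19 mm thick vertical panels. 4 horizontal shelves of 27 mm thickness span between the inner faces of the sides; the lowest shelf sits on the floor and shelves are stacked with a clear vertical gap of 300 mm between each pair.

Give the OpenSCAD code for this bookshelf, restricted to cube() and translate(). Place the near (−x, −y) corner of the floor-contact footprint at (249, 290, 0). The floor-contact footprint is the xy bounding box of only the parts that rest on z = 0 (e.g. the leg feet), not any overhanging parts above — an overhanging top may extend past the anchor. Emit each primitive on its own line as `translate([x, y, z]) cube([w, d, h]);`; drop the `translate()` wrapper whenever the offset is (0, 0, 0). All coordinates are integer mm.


translate([249, 290, 0]) cube([19, 278, 1130]);
translate([1159, 290, 0]) cube([19, 278, 1130]);
translate([268, 290, 0]) cube([891, 278, 27]);
translate([268, 290, 327]) cube([891, 278, 27]);
translate([268, 290, 654]) cube([891, 278, 27]);
translate([268, 290, 981]) cube([891, 278, 27]);


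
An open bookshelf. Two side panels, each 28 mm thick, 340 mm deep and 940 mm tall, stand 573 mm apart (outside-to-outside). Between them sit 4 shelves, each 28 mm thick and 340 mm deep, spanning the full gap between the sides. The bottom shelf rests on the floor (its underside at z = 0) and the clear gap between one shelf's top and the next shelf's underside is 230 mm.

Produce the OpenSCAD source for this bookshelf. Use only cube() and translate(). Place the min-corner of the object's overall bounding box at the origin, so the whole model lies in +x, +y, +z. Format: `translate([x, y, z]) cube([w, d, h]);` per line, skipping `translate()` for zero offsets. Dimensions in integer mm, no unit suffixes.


cube([28, 340, 940]);
translate([545, 0, 0]) cube([28, 340, 940]);
translate([28, 0, 0]) cube([517, 340, 28]);
translate([28, 0, 258]) cube([517, 340, 28]);
translate([28, 0, 516]) cube([517, 340, 28]);
translate([28, 0, 774]) cube([517, 340, 28]);


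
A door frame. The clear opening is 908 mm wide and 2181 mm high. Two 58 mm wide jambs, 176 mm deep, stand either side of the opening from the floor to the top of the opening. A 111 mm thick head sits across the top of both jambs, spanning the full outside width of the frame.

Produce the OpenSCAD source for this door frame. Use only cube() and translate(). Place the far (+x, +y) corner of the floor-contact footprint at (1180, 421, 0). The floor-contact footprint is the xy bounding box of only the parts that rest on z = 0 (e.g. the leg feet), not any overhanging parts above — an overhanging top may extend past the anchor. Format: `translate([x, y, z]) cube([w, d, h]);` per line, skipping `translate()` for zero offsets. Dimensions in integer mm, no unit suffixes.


translate([156, 245, 0]) cube([58, 176, 2181]);
translate([1122, 245, 0]) cube([58, 176, 2181]);
translate([156, 245, 2181]) cube([1024, 176, 111]);


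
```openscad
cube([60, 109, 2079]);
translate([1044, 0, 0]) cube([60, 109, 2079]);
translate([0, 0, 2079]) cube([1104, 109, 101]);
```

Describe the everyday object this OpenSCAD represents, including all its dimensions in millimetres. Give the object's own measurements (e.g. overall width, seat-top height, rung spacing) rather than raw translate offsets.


A door frame. The clear opening is 984 mm wide and 2079 mm high. Two 60 mm wide jambs, 109 mm deep, stand either side of the opening from the floor to the top of the opening. A 101 mm thick head sits across the top of both jambs, spanning the full outside width of the frame.


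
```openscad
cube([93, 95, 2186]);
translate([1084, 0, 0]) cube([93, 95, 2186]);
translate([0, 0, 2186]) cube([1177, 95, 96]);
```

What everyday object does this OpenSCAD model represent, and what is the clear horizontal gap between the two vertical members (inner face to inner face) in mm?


A door frame. The clear opening width is 991 mm.

Two 2186 mm tall posts with a header on top — a door frame. The left jamb is 93 mm wide at x = 0; the right jamb starts at x = 1084. The clear opening is 1084 − 93 = 991 mm.


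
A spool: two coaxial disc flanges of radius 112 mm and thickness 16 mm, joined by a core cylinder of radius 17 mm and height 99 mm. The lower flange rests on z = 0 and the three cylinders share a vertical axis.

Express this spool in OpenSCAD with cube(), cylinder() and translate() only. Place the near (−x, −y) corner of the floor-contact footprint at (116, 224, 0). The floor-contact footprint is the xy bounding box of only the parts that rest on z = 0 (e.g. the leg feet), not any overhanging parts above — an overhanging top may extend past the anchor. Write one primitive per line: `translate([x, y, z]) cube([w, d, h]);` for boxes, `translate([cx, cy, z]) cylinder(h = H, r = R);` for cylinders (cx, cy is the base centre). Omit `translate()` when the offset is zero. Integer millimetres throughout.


translate([228, 336, 0]) cylinder(h = 16, r = 112);
translate([228, 336, 16]) cylinder(h = 99, r = 17);
translate([228, 336, 115]) cylinder(h = 16, r = 112);
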